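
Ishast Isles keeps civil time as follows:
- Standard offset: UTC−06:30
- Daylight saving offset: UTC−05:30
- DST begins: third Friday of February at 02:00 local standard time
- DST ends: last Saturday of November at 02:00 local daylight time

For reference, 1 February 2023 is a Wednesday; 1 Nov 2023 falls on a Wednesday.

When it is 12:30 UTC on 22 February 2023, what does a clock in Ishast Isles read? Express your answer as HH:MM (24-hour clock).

07:00

1 February 2023 is a Wednesday, so the first Friday is February 3 and the third is February 17.
1 November 2023 is a Wednesday, so Saturdays fall on 4, 11, 18, 25; the last is November 25.
At the standard offset (UTC−06:30), 12:30 UTC − 6h30m = 06:00 Ishast Isles standard time.
Daylight saving runs 17 February – 25 November; the standard-time date in Ishast Isles, 22 February 2023, is inside that window, so Ishast Isles is at UTC−05:30.
12:30 UTC − 5h30m = 07:00 local.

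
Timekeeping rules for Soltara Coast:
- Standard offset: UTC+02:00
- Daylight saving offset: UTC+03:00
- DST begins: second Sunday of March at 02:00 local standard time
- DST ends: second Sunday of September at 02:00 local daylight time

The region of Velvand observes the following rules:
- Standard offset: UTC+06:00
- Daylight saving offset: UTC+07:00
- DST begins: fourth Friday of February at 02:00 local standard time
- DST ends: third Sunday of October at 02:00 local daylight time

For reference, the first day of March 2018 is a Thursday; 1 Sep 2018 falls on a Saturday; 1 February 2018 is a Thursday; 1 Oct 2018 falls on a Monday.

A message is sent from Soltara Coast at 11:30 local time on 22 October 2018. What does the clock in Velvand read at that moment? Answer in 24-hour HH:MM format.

1 March 2018 is a Thursday, so the first Sunday is March 4 and the second is March 11.
1 September 2018 is a Saturday, so the first Sunday is September 2 and the second is September 9.
Daylight saving runs 11 March – 9 September; 22 October 2018 is outside that window, so Soltara Coast is on standard time at UTC+02:00.
11:30 Soltara Coast − 2h = 09:30 UTC.
1 February 2018 is a Thursday, so the first Friday is February 2 and the fourth is February 23.
1 October 2018 is a Monday, so the first Sunday is October 7 and the third is October 21.
At the standard offset (UTC+06:00), 09:30 UTC + 6h = 15:30 Velvand standard time.
The standard-time date in Velvand, 22 October 2018, is outside the daylight-saving period (23 February – 21 October), so Velvand is on standard time, UTC+06:00.
09:30 UTC + 6h = 15:30 Velvand.

15:30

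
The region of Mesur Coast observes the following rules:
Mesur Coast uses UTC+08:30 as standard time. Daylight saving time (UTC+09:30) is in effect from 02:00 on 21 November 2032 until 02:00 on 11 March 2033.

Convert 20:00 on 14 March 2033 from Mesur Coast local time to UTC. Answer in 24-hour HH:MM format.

Daylight saving runs 21 November 2032 – 11 March 2033; 14 March 2033 is outside that window, so Mesur Coast is on standard time at UTC+08:30.
20:00 local − 8h30m = 11:30 UTC.

11:30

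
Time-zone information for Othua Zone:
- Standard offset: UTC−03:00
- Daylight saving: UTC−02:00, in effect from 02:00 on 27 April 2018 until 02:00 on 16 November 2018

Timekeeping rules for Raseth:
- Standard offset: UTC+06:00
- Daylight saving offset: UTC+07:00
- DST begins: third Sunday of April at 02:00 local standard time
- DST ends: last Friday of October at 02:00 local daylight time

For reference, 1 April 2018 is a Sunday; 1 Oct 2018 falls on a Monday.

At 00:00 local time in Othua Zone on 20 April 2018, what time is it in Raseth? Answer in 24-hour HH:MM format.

10:00

20 April 2018 is outside the daylight-saving period (27 April – 16 November), so Othua Zone is on standard time, UTC−03:00.
00:00 Othua Zone + 3h = 03:00 UTC.
1 April 2018 is a Sunday, so the first Sunday is April 1 and the third is April 15.
1 October 2018 is a Monday, so Fridays fall on 5, 12, 19, 26; the last is October 26.
At the standard offset (UTC+06:00), 03:00 UTC + 6h = 09:00 Raseth standard time.
Daylight saving runs 15 April – 26 October; the standard-time date in Raseth, 20 April 2018, is inside that window, so Raseth is at UTC+07:00.
03:00 UTC + 7h = 10:00 Raseth.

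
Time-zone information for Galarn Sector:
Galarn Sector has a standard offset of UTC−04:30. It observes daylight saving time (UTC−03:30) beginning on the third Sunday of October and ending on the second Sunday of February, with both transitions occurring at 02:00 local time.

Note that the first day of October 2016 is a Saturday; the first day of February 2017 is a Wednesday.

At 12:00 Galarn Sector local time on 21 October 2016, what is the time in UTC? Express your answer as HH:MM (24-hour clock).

1 October 2016 is a Saturday, so the first Sunday is October 2 and the third is October 16.
1 February 2017 is a Wednesday, so the first Sunday is February 5 and the second is February 12.
21 October 2016 lies within the daylight-saving period (16 October 2016 – 12 February 2017), so Galarn Sector is on daylight time, UTC−03:30.
12:00 local + 3h30m = 15:30 UTC.

15:30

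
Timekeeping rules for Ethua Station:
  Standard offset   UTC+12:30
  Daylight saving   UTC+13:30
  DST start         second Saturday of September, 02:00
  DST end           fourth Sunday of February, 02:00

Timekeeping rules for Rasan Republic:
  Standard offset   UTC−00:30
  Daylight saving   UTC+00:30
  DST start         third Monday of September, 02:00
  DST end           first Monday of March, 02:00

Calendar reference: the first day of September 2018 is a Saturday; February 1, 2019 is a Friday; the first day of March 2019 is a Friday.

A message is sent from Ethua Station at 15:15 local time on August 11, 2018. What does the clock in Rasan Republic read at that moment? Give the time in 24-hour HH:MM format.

02:15

1 September 2018 is a Saturday, so the first Saturday is September 1 and the second is September 8.
1 February 2019 is a Friday, so the first Sunday is February 3 and the fourth is February 24.
August 11, 2018 does not fall between 8 September 2018 and 24 February 2019, so daylight saving is not in effect and Ethua Station is at UTC+12:30.
15:15 Ethua Station − 12h30m = 02:45 UTC.
1 September 2018 is a Saturday, so the first Monday is September 3 and the third is September 17.
1 March 2019 is a Friday, so the first Monday is March 4.
At the standard offset (UTC−00:30), 02:45 UTC − 0h30m = 02:15 Rasan Republic standard time.
The standard-time date in Rasan Republic, August 11, 2018, is outside the daylight-saving period (17 September 2018 – 4 March 2019), so Rasan Republic is on standard time, UTC−00:30.
02:45 UTC − 0h30m = 02:15 Rasan Republic.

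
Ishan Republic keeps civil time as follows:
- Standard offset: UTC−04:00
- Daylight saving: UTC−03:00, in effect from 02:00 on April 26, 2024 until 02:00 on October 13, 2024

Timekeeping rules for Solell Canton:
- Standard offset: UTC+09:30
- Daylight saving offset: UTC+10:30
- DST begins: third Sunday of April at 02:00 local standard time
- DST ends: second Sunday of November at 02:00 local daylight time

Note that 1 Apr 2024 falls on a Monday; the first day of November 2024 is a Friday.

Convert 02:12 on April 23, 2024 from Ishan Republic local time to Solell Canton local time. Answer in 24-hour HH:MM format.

16:42

April 23, 2024 is outside the daylight-saving period (26 April – 13 October), so Ishan Republic is on standard time, UTC−04:00.
02:12 Ishan Republic + 4h = 06:12 UTC.
1 April 2024 is a Monday, so the first Sunday is April 7 and the third is April 21.
1 November 2024 is a Friday, so the first Sunday is November 3 and the second is November 10.
At the standard offset (UTC+09:30), 06:12 UTC + 9h30m = 15:42 Solell Canton standard time.
The standard-time date in Solell Canton, April 23, 2024, falls between 21 April and 10 November, so daylight saving is in effect and Solell Canton is at UTC+10:30.
06:12 UTC + 10h30m = 16:42 Solell Canton.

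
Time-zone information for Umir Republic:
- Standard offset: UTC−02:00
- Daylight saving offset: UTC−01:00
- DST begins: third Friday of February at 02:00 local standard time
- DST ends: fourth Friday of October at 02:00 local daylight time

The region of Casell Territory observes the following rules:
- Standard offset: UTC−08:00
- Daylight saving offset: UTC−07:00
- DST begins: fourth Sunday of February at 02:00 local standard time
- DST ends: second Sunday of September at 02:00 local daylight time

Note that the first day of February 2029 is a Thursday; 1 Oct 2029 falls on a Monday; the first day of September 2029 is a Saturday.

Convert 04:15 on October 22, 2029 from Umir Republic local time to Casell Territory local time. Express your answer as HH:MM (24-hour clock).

21:15

1 February 2029 is a Thursday, so the first Friday is February 2 and the third is February 16.
1 October 2029 is a Monday, so the first Friday is October 5 and the fourth is October 26.
October 22, 2029 falls between 16 February and 26 October, so daylight saving is in effect and Umir Republic is at UTC−01:00.
04:15 Umir Republic + 1h = 05:15 UTC.
1 February 2029 is a Thursday, so the first Sunday is February 4 and the fourth is February 25.
1 September 2029 is a Saturday, so the first Sunday is September 2 and the second is September 9.
At the standard offset (UTC−08:00), 05:15 UTC − 8h = 21:15 Casell Territory standard time (rolling into the previous day, 21 October 2029).
The standard-time date in Casell Territory, October 21, 2029, is outside the daylight-saving period (25 February – 9 September), so Casell Territory is on standard time, UTC−08:00.
05:15 UTC − 8h = 21:15 Casell Territory (rolling into the previous day, 21 October 2029).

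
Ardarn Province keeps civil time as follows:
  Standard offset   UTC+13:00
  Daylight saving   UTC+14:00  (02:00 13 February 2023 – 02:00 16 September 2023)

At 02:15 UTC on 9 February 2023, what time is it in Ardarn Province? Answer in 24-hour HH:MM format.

At the standard offset (UTC+13:00), 02:15 UTC + 13h = 15:15 Ardarn Province standard time.
The standard-time date in Ardarn Province, 9 February 2023, is outside the daylight-saving period (13 February – 16 September), so Ardarn Province is on standard time, UTC+13:00.
02:15 UTC + 13h = 15:15 local.

15:15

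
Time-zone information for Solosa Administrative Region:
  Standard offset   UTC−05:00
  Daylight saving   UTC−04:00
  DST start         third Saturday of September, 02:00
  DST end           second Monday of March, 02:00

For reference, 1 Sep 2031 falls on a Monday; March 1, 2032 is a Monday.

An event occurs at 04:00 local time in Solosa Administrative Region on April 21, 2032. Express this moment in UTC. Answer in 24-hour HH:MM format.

1 September 2031 is a Monday, so the first Saturday is September 6 and the third is September 20.
1 March 2032 is a Monday, so the first Monday is March 1 and the second is March 8.
April 21, 2032 is outside the daylight-saving period (20 September 2031 – 8 March 2032), so Solosa Administrative Region is on standard time, UTC−05:00.
04:00 local + 5h = 09:00 UTC.

09:00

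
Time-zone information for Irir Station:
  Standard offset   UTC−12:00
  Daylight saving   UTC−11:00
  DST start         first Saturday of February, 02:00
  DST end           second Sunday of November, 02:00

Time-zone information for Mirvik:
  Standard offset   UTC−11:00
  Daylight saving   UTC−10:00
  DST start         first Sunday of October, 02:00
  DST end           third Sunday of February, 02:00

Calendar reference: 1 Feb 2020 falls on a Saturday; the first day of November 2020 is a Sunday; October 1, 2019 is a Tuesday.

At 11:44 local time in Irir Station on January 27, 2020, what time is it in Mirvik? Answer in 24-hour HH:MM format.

13:44

1 February 2020 is a Saturday, so the first Saturday is February 1.
1 November 2020 is a Sunday, so the first Sunday is November 1 and the second is November 8.
Daylight saving runs 1 February – 8 November; January 27, 2020 is outside that window, so Irir Station is on standard time at UTC−12:00.
11:44 Irir Station + 12h = 23:44 UTC.
1 October 2019 is a Tuesday, so the first Sunday is October 6.
1 February 2020 is a Saturday, so the first Sunday is February 2 and the third is February 16.
At the standard offset (UTC−11:00), 23:44 UTC − 11h = 12:44 Mirvik standard time.
Daylight saving runs 6 October 2019 – 16 February 2020; the standard-time date in Mirvik, January 27, 2020, is inside that window, so Mirvik is at UTC−10:00.
23:44 UTC − 10h = 13:44 Mirvik.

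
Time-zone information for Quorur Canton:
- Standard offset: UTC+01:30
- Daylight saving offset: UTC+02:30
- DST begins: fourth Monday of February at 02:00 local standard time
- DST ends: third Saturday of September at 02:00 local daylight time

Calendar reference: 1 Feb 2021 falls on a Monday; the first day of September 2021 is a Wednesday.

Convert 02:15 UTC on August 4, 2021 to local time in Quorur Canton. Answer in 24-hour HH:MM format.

1 February 2021 is a Monday, so the first Monday is February 1 and the fourth is February 22.
1 September 2021 is a Wednesday, so the first Saturday is September 4 and the third is September 18.
At the standard offset (UTC+01:30), 02:15 UTC + 1h30m = 03:45 Quorur Canton standard time.
Daylight saving runs 22 February – 18 September; the standard-time date in Quorur Canton, August 4, 2021, is inside that window, so Quorur Canton is at UTC+02:30.
02:15 UTC + 2h30m = 04:45 local.

04:45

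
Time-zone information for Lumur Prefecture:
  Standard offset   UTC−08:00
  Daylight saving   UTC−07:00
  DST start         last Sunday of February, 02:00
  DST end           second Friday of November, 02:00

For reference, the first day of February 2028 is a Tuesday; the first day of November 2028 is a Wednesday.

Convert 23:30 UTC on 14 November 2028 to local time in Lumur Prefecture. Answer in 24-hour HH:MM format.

15:30

1 February 2028 is a Tuesday, so Sundays fall on 6, 13, 20, 27; the last is February 27.
1 November 2028 is a Wednesday, so the first Friday is November 3 and the second is November 10.
At the standard offset (UTC−08:00), 23:30 UTC − 8h = 15:30 Lumur Prefecture standard time.
The standard-time date in Lumur Prefecture, 14 November 2028, is outside the daylight-saving period (27 February – 10 November), so Lumur Prefecture is on standard time, UTC−08:00.
23:30 UTC − 8h = 15:30 local.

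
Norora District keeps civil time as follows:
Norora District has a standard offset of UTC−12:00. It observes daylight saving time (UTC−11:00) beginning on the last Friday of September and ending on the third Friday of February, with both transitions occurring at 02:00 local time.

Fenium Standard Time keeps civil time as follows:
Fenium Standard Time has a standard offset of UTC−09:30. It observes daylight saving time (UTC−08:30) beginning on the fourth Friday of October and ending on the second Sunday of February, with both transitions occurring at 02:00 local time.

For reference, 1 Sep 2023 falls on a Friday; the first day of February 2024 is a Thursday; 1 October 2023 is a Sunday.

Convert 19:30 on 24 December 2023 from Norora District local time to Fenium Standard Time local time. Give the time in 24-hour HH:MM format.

22:00

1 September 2023 is a Friday, so Fridays fall on 1, 8, 15, 22, 29; the last is September 29.
1 February 2024 is a Thursday, so the first Friday is February 2 and the third is February 16.
24 December 2023 falls between 29 September 2023 and 16 February 2024, so daylight saving is in effect and Norora District is at UTC−11:00.
19:30 Norora District + 11h = 06:30 UTC (rolling into the next day, 25 December 2023).
1 October 2023 is a Sunday, so the first Friday is October 6 and the fourth is October 27.
1 February 2024 is a Thursday, so the first Sunday is February 4 and the second is February 11.
At the standard offset (UTC−09:30), 06:30 UTC − 9h30m = 21:00 Fenium Standard Time standard time (rolling into the previous day, 24 December 2023).
The standard-time date in Fenium Standard Time, 24 December 2023, lies within the daylight-saving period (27 October 2023 – 11 February 2024), so Fenium Standard Time is on daylight time, UTC−08:30.
06:30 UTC − 8h30m = 22:00 Fenium Standard Time (rolling into the previous day, 24 December 2023).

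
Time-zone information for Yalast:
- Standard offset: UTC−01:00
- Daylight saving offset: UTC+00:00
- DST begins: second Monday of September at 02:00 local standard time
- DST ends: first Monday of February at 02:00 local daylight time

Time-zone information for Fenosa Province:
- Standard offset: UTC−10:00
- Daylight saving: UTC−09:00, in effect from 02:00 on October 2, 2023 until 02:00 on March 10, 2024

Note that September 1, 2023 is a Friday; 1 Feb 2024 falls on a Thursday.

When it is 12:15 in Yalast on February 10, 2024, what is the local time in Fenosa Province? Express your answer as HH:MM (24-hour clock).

04:15

1 September 2023 is a Friday, so the first Monday is September 4 and the second is September 11.
1 February 2024 is a Thursday, so the first Monday is February 5.
February 10, 2024 is outside the daylight-saving period (11 September 2023 – 5 February 2024), so Yalast is on standard time, UTC−01:00.
12:15 Yalast + 1h = 13:15 UTC.
At the standard offset (UTC−10:00), 13:15 UTC − 10h = 03:15 Fenosa Province standard time.
Daylight saving runs 2 October 2023 – 10 March 2024; the standard-time date in Fenosa Province, February 10, 2024, is inside that window, so Fenosa Province is at UTC−09:00.
13:15 UTC − 9h = 04:15 Fenosa Province.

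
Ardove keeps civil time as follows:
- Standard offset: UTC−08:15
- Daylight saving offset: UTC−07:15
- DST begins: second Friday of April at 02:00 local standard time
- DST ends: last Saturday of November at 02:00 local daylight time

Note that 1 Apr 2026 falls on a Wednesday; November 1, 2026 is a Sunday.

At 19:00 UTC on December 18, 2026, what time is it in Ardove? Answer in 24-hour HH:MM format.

1 April 2026 is a Wednesday, so the first Friday is April 3 and the second is April 10.
1 November 2026 is a Sunday, so Saturdays fall on 7, 14, 21, 28; the last is November 28.
At the standard offset (UTC−08:15), 19:00 UTC − 8h15m = 10:45 Ardove standard time.
The standard-time date in Ardove, December 18, 2026, is outside the daylight-saving period (10 April – 28 November), so Ardove is on standard time, UTC−08:15.
19:00 UTC − 8h15m = 10:45 local.

10:45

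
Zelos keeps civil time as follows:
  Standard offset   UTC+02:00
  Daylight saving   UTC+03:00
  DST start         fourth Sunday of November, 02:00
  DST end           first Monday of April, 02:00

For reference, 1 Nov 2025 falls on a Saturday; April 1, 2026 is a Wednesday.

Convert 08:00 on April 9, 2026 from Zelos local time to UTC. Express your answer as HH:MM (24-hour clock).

06:00

1 November 2025 is a Saturday, so the first Sunday is November 2 and the fourth is November 23.
1 April 2026 is a Wednesday, so the first Monday is April 6.
April 9, 2026 does not fall between 23 November 2025 and 6 April 2026, so daylight saving is not in effect and Zelos is at UTC+02:00.
08:00 local − 2h = 06:00 UTC.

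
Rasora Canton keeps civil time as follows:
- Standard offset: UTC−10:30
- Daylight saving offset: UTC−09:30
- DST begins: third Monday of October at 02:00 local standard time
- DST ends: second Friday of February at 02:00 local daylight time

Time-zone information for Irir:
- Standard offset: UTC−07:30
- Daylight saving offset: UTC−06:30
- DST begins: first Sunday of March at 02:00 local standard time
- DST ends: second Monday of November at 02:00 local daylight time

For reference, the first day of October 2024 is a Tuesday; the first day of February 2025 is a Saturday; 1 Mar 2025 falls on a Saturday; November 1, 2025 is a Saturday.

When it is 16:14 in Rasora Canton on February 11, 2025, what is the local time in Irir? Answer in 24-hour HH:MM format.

18:14

1 October 2024 is a Tuesday, so the first Monday is October 7 and the third is October 21.
1 February 2025 is a Saturday, so the first Friday is February 7 and the second is February 14.
February 11, 2025 falls between 21 October 2024 and 14 February 2025, so daylight saving is in effect and Rasora Canton is at UTC−09:30.
16:14 Rasora Canton + 9h30m = 01:44 UTC (rolling into the next day, 12 February 2025).
1 March 2025 is a Saturday, so the first Sunday is March 2.
1 November 2025 is a Saturday, so the first Monday is November 3 and the second is November 10.
At the standard offset (UTC−07:30), 01:44 UTC − 7h30m = 18:14 Irir standard time (rolling into the previous day, 11 February 2025).
Daylight saving runs 2 March – 10 November; the standard-time date in Irir, February 11, 2025, is outside that window, so Irir is on standard time at UTC−07:30.
01:44 UTC − 7h30m = 18:14 Irir (rolling into the previous day, 11 February 2025).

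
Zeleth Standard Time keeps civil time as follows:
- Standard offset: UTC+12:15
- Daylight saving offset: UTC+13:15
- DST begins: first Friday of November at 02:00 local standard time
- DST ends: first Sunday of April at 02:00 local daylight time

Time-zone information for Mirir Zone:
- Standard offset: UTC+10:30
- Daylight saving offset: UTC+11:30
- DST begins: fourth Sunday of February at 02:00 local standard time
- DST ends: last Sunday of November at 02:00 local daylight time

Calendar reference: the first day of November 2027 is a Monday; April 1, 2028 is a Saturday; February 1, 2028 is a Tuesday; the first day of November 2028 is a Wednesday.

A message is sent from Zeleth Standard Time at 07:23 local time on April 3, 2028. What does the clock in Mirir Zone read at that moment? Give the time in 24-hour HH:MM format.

1 November 2027 is a Monday, so the first Friday is November 5.
1 April 2028 is a Saturday, so the first Sunday is April 2.
April 3, 2028 is outside the daylight-saving period (5 November 2027 – 2 April 2028), so Zeleth Standard Time is on standard time, UTC+12:15.
07:23 Zeleth Standard Time − 12h15m = 19:08 UTC (rolling into the previous day, 2 April 2028).
1 February 2028 is a Tuesday, so the first Sunday is February 6 and the fourth is February 27.
1 November 2028 is a Wednesday, so Sundays fall on 5, 12, 19, 26; the last is November 26.
At the standard offset (UTC+10:30), 19:08 UTC + 10h30m = 05:38 Mirir Zone standard time (rolling into the next day, 3 April 2028).
The standard-time date in Mirir Zone, April 3, 2028, falls between 27 February and 26 November, so daylight saving is in effect and Mirir Zone is at UTC+11:30.
19:08 UTC + 11h30m = 06:38 Mirir Zone (rolling into the next day, 3 April 2028).

06:38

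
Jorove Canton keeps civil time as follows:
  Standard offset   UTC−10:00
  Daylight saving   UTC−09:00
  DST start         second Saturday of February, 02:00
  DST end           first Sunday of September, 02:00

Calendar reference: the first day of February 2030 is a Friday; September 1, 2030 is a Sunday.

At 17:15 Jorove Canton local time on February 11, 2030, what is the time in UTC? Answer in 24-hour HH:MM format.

02:15

1 February 2030 is a Friday, so the first Saturday is February 2 and the second is February 9.
1 September 2030 is a Sunday, so the first Sunday is September 1.
February 11, 2030 falls between 9 February and 1 September, so daylight saving is in effect and Jorove Canton is at UTC−09:00.
17:15 local + 9h = 02:15 UTC (rolling into the next day, 12 February 2030).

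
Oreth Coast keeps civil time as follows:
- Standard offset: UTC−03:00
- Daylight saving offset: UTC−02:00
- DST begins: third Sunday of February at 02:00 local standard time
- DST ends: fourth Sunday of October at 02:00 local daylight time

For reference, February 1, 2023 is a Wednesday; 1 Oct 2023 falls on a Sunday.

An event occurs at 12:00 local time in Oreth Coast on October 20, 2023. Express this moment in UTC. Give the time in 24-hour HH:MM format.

1 February 2023 is a Wednesday, so the first Sunday is February 5 and the third is February 19.
1 October 2023 is a Sunday, so the first Sunday is October 1 and the fourth is October 22.
October 20, 2023 falls between 19 February and 22 October, so daylight saving is in effect and Oreth Coast is at UTC−02:00.
12:00 local + 2h = 14:00 UTC.

14:00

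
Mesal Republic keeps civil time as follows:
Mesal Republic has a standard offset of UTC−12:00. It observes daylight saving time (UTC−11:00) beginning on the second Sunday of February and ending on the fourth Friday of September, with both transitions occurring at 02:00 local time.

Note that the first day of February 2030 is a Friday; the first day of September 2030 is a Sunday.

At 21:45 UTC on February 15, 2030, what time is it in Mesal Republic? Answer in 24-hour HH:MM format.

10:45

1 February 2030 is a Friday, so the first Sunday is February 3 and the second is February 10.
1 September 2030 is a Sunday, so the first Friday is September 6 and the fourth is September 27.
At the standard offset (UTC−12:00), 21:45 UTC − 12h = 09:45 Mesal Republic standard time.
The standard-time date in Mesal Republic, February 15, 2030, falls between 10 February and 27 September, so daylight saving is in effect and Mesal Republic is at UTC−11:00.
21:45 UTC − 11h = 10:45 local.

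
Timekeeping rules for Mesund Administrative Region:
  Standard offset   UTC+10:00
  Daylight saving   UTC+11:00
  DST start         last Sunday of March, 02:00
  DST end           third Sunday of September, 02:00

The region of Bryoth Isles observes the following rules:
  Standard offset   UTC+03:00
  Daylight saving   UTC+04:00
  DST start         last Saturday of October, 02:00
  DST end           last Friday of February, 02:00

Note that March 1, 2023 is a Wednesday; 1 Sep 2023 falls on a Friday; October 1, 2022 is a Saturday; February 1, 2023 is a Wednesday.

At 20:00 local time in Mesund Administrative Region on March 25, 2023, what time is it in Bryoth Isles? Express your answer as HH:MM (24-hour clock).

13:00

1 March 2023 is a Wednesday, so Sundays fall on 5, 12, 19, 26; the last is March 26.
1 September 2023 is a Friday, so the first Sunday is September 3 and the third is September 17.
Daylight saving runs 26 March – 17 September; March 25, 2023 is outside that window, so Mesund Administrative Region is on standard time at UTC+10:00.
20:00 Mesund Administrative Region − 10h = 10:00 UTC.
1 October 2022 is a Saturday, so Saturdays fall on 1, 8, 15, 22, 29; the last is October 29.
1 February 2023 is a Wednesday, so Fridays fall on 3, 10, 17, 24; the last is February 24.
At the standard offset (UTC+03:00), 10:00 UTC + 3h = 13:00 Bryoth Isles standard time.
Daylight saving runs 29 October 2022 – 24 February 2023; the standard-time date in Bryoth Isles, March 25, 2023, is outside that window, so Bryoth Isles is on standard time at UTC+03:00.
10:00 UTC + 3h = 13:00 Bryoth Isles.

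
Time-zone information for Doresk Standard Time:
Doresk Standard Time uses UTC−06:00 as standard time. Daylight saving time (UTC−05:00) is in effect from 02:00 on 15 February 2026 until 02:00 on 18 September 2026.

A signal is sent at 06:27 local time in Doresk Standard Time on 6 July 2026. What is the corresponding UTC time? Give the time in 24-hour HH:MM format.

Daylight saving runs 15 February – 18 September; 6 July 2026 is inside that window, so Doresk Standard Time is at UTC−05:00.
06:27 local + 5h = 11:27 UTC.

11:27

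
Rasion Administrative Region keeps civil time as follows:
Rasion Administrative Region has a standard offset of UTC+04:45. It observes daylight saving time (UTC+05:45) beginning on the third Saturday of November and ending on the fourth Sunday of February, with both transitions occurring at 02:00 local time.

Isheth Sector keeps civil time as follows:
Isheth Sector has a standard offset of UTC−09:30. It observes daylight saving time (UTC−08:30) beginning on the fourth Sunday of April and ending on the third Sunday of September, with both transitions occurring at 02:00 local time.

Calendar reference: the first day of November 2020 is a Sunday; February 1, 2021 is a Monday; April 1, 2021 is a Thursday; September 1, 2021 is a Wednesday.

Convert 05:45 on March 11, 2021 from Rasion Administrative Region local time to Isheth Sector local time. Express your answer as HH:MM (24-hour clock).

1 November 2020 is a Sunday, so the first Saturday is November 7 and the third is November 21.
1 February 2021 is a Monday, so the first Sunday is February 7 and the fourth is February 28.
Daylight saving runs 21 November 2020 – 28 February 2021; March 11, 2021 is outside that window, so Rasion Administrative Region is on standard time at UTC+04:45.
05:45 Rasion Administrative Region − 4h45m = 01:00 UTC.
1 April 2021 is a Thursday, so the first Sunday is April 4 and the fourth is April 25.
1 September 2021 is a Wednesday, so the first Sunday is September 5 and the third is September 19.
At the standard offset (UTC−09:30), 01:00 UTC − 9h30m = 15:30 Isheth Sector standard time (rolling into the previous day, 10 March 2021).
The standard-time date in Isheth Sector, March 10, 2021, does not fall between 25 April and 19 September, so daylight saving is not in effect and Isheth Sector is at UTC−09:30.
01:00 UTC − 9h30m = 15:30 Isheth Sector (rolling into the previous day, 10 March 2021).

15:30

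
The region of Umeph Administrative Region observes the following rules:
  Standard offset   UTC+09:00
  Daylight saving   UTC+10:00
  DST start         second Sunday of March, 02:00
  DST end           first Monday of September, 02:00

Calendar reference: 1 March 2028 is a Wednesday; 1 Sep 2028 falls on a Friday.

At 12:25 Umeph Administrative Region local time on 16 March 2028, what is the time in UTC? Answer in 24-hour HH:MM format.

02:25

1 March 2028 is a Wednesday, so the first Sunday is March 5 and the second is March 12.
1 September 2028 is a Friday, so the first Monday is September 4.
16 March 2028 falls between 12 March and 4 September, so daylight saving is in effect and Umeph Administrative Region is at UTC+10:00.
12:25 local − 10h = 02:25 UTC.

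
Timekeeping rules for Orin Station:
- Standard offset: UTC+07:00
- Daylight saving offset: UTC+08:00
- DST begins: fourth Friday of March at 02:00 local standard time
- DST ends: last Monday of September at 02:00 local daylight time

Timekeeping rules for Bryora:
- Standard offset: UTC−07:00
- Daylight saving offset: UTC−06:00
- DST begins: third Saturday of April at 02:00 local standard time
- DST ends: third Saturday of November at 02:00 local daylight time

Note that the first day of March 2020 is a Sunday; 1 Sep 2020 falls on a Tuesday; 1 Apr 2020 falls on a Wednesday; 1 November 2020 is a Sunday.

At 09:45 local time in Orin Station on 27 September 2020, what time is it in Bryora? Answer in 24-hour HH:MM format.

19:45

1 March 2020 is a Sunday, so the first Friday is March 6 and the fourth is March 27.
1 September 2020 is a Tuesday, so Mondays fall on 7, 14, 21, 28; the last is September 28.
27 September 2020 lies within the daylight-saving period (27 March – 28 September), so Orin Station is on daylight time, UTC+08:00.
09:45 Orin Station − 8h = 01:45 UTC.
1 April 2020 is a Wednesday, so the first Saturday is April 4 and the third is April 18.
1 November 2020 is a Sunday, so the first Saturday is November 7 and the third is November 21.
At the standard offset (UTC−07:00), 01:45 UTC − 7h = 18:45 Bryora standard time (rolling into the previous day, 26 September 2020).
The standard-time date in Bryora, 26 September 2020, falls between 18 April and 21 November, so daylight saving is in effect and Bryora is at UTC−06:00.
01:45 UTC − 6h = 19:45 Bryora (rolling into the previous day, 26 September 2020).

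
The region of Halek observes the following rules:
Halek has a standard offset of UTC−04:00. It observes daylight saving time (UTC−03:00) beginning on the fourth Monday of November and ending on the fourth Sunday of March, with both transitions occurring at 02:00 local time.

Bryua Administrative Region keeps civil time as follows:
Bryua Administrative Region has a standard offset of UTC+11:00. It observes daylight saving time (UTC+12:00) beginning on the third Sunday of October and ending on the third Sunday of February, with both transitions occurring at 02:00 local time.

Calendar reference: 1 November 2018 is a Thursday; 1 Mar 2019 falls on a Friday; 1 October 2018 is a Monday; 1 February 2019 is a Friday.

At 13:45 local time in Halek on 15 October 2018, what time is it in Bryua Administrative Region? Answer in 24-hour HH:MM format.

04:45

1 November 2018 is a Thursday, so the first Monday is November 5 and the fourth is November 26.
1 March 2019 is a Friday, so the first Sunday is March 3 and the fourth is March 24.
15 October 2018 is outside the daylight-saving period (26 November 2018 – 24 March 2019), so Halek is on standard time, UTC−04:00.
13:45 Halek + 4h = 17:45 UTC.
1 October 2018 is a Monday, so the first Sunday is October 7 and the third is October 21.
1 February 2019 is a Friday, so the first Sunday is February 3 and the third is February 17.
At the standard offset (UTC+11:00), 17:45 UTC + 11h = 04:45 Bryua Administrative Region standard time (rolling into the next day, 16 October 2018).
The standard-time date in Bryua Administrative Region, 16 October 2018, does not fall between 21 October 2018 and 17 February 2019, so daylight saving is not in effect and Bryua Administrative Region is at UTC+11:00.
17:45 UTC + 11h = 04:45 Bryua Administrative Region (rolling into the next day, 16 October 2018).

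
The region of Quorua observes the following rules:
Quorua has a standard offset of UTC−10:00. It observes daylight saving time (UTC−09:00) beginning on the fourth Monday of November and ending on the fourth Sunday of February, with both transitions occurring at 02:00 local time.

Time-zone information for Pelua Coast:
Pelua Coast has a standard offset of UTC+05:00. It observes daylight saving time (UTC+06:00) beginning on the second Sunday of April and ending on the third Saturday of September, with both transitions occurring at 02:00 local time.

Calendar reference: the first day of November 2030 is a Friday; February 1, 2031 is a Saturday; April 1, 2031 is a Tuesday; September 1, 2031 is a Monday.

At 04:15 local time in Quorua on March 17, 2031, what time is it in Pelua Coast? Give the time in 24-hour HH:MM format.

19:15

1 November 2030 is a Friday, so the first Monday is November 4 and the fourth is November 25.
1 February 2031 is a Saturday, so the first Sunday is February 2 and the fourth is February 23.
Daylight saving runs 25 November 2030 – 23 February 2031; March 17, 2031 is outside that window, so Quorua is on standard time at UTC−10:00.
04:15 Quorua + 10h = 14:15 UTC.
1 April 2031 is a Tuesday, so the first Sunday is April 6 and the second is April 13.
1 September 2031 is a Monday, so the first Saturday is September 6 and the third is September 20.
At the standard offset (UTC+05:00), 14:15 UTC + 5h = 19:15 Pelua Coast standard time.
The standard-time date in Pelua Coast, March 17, 2031, is outside the daylight-saving period (13 April – 20 September), so Pelua Coast is on standard time, UTC+05:00.
14:15 UTC + 5h = 19:15 Pelua Coast.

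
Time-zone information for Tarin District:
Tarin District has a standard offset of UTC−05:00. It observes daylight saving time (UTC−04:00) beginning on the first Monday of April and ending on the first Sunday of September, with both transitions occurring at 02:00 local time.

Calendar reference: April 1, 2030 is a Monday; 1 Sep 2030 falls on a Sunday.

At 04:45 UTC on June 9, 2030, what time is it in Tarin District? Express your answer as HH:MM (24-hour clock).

00:45

1 April 2030 is a Monday, so the first Monday is April 1.
1 September 2030 is a Sunday, so the first Sunday is September 1.
At the standard offset (UTC−05:00), 04:45 UTC − 5h = 23:45 Tarin District standard time (rolling into the previous day, 8 June 2030).
The standard-time date in Tarin District, June 8, 2030, falls between 1 April and 1 September, so daylight saving is in effect and Tarin District is at UTC−04:00.
04:45 UTC − 4h = 00:45 local.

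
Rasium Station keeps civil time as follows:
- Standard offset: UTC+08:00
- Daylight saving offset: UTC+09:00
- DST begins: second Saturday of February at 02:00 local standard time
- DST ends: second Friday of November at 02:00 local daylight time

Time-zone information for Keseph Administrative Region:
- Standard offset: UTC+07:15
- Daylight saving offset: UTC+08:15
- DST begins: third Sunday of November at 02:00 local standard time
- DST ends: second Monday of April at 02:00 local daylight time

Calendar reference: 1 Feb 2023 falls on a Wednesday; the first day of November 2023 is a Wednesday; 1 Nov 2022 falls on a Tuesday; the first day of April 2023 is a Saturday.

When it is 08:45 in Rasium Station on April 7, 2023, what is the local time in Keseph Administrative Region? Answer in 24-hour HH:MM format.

08:00

1 February 2023 is a Wednesday, so the first Saturday is February 4 and the second is February 11.
1 November 2023 is a Wednesday, so the first Friday is November 3 and the second is November 10.
April 7, 2023 lies within the daylight-saving period (11 February – 10 November), so Rasium Station is on daylight time, UTC+09:00.
08:45 Rasium Station − 9h = 23:45 UTC (rolling into the previous day, 6 April 2023).
1 November 2022 is a Tuesday, so the first Sunday is November 6 and the third is November 20.
1 April 2023 is a Saturday, so the first Monday is April 3 and the second is April 10.
At the standard offset (UTC+07:15), 23:45 UTC + 7h15m = 07:00 Keseph Administrative Region standard time (rolling into the next day, 7 April 2023).
The standard-time date in Keseph Administrative Region, April 7, 2023, falls between 20 November 2022 and 10 April 2023, so daylight saving is in effect and Keseph Administrative Region is at UTC+08:15.
23:45 UTC + 8h15m = 08:00 Keseph Administrative Region (rolling into the next day, 7 April 2023).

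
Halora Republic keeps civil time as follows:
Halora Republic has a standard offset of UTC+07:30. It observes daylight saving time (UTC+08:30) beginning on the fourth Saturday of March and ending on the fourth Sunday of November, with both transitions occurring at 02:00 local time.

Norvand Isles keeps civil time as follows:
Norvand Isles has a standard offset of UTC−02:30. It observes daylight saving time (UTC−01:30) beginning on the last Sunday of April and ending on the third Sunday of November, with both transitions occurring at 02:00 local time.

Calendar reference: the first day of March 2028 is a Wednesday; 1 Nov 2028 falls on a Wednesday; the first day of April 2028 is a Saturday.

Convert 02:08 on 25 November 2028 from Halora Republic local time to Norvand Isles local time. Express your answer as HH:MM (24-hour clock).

15:08

1 March 2028 is a Wednesday, so the first Saturday is March 4 and the fourth is March 25.
1 November 2028 is a Wednesday, so the first Sunday is November 5 and the fourth is November 26.
Daylight saving runs 25 March – 26 November; 25 November 2028 is inside that window, so Halora Republic is at UTC+08:30.
02:08 Halora Republic − 8h30m = 17:38 UTC (rolling into the previous day, 24 November 2028).
1 April 2028 is a Saturday, so Sundays fall on 2, 9, 16, 23, 30; the last is April 30.
1 November 2028 is a Wednesday, so the first Sunday is November 5 and the third is November 19.
At the standard offset (UTC−02:30), 17:38 UTC − 2h30m = 15:08 Norvand Isles standard time.
The standard-time date in Norvand Isles, 24 November 2028, is outside the daylight-saving period (30 April – 19 November), so Norvand Isles is on standard time, UTC−02:30.
17:38 UTC − 2h30m = 15:08 Norvand Isles.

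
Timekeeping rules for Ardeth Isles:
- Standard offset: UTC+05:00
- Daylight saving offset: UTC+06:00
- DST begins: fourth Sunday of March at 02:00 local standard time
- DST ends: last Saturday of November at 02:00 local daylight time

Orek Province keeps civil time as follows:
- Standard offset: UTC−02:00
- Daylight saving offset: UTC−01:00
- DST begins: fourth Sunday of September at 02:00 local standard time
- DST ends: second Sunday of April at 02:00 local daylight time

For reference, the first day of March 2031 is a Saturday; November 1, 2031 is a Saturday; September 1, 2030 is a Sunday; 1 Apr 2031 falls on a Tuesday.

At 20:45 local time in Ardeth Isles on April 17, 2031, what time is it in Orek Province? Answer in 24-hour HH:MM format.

12:45

1 March 2031 is a Saturday, so the first Sunday is March 2 and the fourth is March 23.
1 November 2031 is a Saturday, so Saturdays fall on 1, 8, 15, 22, 29; the last is November 29.
April 17, 2031 falls between 23 March and 29 November, so daylight saving is in effect and Ardeth Isles is at UTC+06:00.
20:45 Ardeth Isles − 6h = 14:45 UTC.
1 September 2030 is a Sunday, so the first Sunday is September 1 and the fourth is September 22.
1 April 2031 is a Tuesday, so the first Sunday is April 6 and the second is April 13.
At the standard offset (UTC−02:00), 14:45 UTC − 2h = 12:45 Orek Province standard time.
The standard-time date in Orek Province, April 17, 2031, does not fall between 22 September 2030 and 13 April 2031, so daylight saving is not in effect and Orek Province is at UTC−02:00.
14:45 UTC − 2h = 12:45 Orek Province.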